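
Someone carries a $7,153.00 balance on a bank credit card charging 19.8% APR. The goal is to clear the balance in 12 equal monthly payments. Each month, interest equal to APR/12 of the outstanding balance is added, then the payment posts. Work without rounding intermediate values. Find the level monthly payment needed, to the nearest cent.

Monthly rate r = 19.8%/12 = 1.65% = 0.0165.
Level-payment amortization: P = B₀·r / (1 − (1+r)^(−n)) = 7153.00·0.0165 / (1 − 1.0165^(−12)).
Denominator 1 − (1+r)^(−12) = 0.178303562.
P = 118.025 / 0.178303562 ≈ 661.93.

$661.93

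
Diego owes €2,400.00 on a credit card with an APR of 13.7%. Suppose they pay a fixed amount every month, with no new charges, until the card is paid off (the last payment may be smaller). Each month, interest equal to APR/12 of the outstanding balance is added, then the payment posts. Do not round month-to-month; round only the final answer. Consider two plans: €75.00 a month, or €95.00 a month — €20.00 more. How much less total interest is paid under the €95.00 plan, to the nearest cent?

€156.24

Monthly rate r = 13.7%/12 = 1.14167% = 0.0114167.
At €75.00/mo: n = ⌈−ln(1 − rB₀/P)/ln(1+r)⌉ = 41 payments (last €3.82); total interest = total paid − €2,400.00 = €603.82.
At €95.00/mo: 30 payments (last €92.58); total interest €447.58.
Interest saved = €603.82 − €447.58 = €156.24.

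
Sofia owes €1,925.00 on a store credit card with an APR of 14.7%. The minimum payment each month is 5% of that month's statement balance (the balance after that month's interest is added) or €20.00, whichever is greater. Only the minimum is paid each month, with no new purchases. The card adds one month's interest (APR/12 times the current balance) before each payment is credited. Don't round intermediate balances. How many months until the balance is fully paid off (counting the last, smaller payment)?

Monthly rate r = 14.7%/12 = 1.225% = 0.01225.
While 5% of the post-interest balance exceeds €20.00, each month B ← (B·(1+r))·(1 − 0.05), i.e. B shrinks by the factor (1+r)·0.95 = 0.96164.
This holds for months 1–41. Entering month 42 the balance is €387.17; 5% of the post-interest balance is now below €20.00, so the flat €20.00 minimum applies from here.
From month 42 a fixed €20.00 at rate r clears €387.17 in 23 more payments. Total: 41 + 23 = 64 months.

64 months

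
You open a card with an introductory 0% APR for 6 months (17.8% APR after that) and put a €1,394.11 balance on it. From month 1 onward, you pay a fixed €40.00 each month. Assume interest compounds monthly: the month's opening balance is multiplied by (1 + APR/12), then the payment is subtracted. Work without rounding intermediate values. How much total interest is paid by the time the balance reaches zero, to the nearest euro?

Promo months 1–6 at r₀ = 0%/12 = 0; months 7+ at r₁ = 17.8%/12 = 0.0148333.
After month 6 (no interest yet): B = €1,394.11 − 6·€40.00 = €1,154.11.
Then at r₁ with €40.00/mo: n₂ = −ln(1 − r₁·B/P)/ln(1+r₁) ≈ 37.94 → 38 more payments.
Total paid = 43·€40.00 + €37.46 = €1,757.46; interest = €1,757.46 − €1,394.11 = €363.35.

€363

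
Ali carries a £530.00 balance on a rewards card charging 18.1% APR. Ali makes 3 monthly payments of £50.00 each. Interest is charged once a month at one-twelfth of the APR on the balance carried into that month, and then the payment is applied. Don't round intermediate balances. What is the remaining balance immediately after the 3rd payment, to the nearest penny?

Monthly rate r = 18.1%/12 = 1.50833% = 0.0150833.
Each month: B ← B·(1+r) − £50.00.
Month 1: interest £7.99; balance after payment £487.99.
Month 2: interest £7.36; balance after payment £445.35.
Month 3: interest £6.72; balance after payment £402.07.

£402.07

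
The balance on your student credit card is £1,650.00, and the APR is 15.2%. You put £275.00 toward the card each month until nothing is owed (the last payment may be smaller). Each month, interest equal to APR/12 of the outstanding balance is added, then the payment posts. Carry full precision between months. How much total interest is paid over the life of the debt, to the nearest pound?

Monthly rate r = 15.2%/12 = 1.26667% = 0.0126667.
Payoff takes n = ⌈−ln(1 − rB₀/P)/ln(1+r)⌉ = ⌈6.280⌉ = 7 payments; the last is £77.26.
Total paid = 6·£275.00 + £77.26 = £1,727.26.
Total interest = total paid − principal = £1,727.26 − £1,650.00 = £77.26.

£77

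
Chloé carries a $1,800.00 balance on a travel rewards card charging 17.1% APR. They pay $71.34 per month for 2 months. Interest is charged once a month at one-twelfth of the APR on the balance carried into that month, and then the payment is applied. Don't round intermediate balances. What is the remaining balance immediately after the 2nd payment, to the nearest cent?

$1,707.97

Monthly rate r = 17.1%/12 = 1.425% = 0.01425.
Each month: B ← B·(1+r) − $71.34.
Month 1: interest $25.65; balance after payment $1,754.31.
Month 2: interest $25.00; balance after payment $1,707.97.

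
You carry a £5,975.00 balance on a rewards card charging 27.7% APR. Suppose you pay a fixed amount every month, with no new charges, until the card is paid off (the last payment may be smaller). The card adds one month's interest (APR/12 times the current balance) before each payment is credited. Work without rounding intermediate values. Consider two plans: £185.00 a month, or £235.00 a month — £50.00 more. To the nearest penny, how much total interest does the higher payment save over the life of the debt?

£1,990.11

Monthly rate r = 27.7%/12 = 2.30833% = 0.0230833.
At £185.00/mo: n = ⌈−ln(1 − rB₀/P)/ln(1+r)⌉ = 60 payments (last £179.49); total interest = total paid − £5,975.00 = £5,119.49.
At £235.00/mo: 39 payments (last £174.38); total interest £3,129.38.
Interest saved = £5,119.49 − £3,129.38 = £1,990.11.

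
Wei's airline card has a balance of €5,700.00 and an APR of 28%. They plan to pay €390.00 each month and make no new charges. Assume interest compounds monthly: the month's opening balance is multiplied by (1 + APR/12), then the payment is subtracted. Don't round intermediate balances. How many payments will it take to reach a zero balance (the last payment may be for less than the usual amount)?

Monthly rate r = 28%/12 = 2.33333% = 0.0233333.
Recurrence: B ← B·(1+r) − €390.00.
Month 1: interest €133.00; balance after payment €5,443.00.
Month 2: interest €127.00; balance after payment €5,180.00.
Closed form: n = −ln(1 − rB₀/P)/ln(1+r) = −ln(0.65897)/ln(1.02333) ≈ 18.082, so the balance reaches zero during payment 19.

19 payments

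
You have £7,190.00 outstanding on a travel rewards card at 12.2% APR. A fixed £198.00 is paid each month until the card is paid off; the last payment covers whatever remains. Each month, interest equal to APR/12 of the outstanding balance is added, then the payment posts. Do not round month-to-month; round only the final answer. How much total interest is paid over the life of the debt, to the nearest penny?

£1,828.89

Monthly rate r = 12.2%/12 = 1.01667% = 0.0101667.
Payoff takes n = ⌈−ln(1 − rB₀/P)/ln(1+r)⌉ = ⌈45.549⌉ = 46 payments; the last is £108.89.
Total paid = 45·£198.00 + £108.89 = £9,018.89.
Total interest = total paid − principal = £9,018.89 − £7,190.00 = £1,828.89.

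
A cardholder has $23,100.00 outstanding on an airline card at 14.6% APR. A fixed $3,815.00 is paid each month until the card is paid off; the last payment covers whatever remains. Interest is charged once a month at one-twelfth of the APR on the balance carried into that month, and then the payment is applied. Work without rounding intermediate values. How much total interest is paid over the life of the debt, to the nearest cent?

$1,045.89

Monthly rate r = 14.6%/12 = 1.21667% = 0.0121667.
Payoff takes n = ⌈−ln(1 − rB₀/P)/ln(1+r)⌉ = ⌈6.328⌉ = 7 payments; the last is $1,255.89.
Total paid = 6·$3,815.00 + $1,255.89 = $24,145.89.
Total interest = total paid − principal = $24,145.89 − $23,100.00 = $1,045.89.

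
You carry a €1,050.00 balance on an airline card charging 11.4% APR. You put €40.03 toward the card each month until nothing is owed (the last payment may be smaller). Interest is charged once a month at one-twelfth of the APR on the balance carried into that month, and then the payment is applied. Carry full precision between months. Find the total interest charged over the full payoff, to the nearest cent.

Monthly rate r = 11.4%/12 = 0.95% = 0.0095.
Payoff takes n = ⌈−ln(1 − rB₀/P)/ln(1+r)⌉ = ⌈30.312⌉ = 31 payments; the last is €12.51.
Total paid = 30·€40.03 + €12.51 = €1,213.41.
Total interest = total paid − principal = €1,213.41 − €1,050.00 = €163.41.

€163.41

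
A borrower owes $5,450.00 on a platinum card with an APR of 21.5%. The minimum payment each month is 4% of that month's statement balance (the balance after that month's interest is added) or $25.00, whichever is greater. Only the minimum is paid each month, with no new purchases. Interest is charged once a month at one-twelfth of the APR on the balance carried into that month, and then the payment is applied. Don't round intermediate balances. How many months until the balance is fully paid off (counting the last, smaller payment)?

128 months

Monthly rate r = 21.5%/12 = 1.79167% = 0.0179167.
While 4% of the post-interest balance exceeds $25.00, each month B ← (B·(1+r))·(1 − 0.04), i.e. B shrinks by the factor (1+r)·0.96 = 0.9772.
This holds for months 1–95. Entering month 96 the balance is $609.29; 4% of the post-interest balance is now below $25.00, so the flat $25.00 minimum applies from here.
From month 96 a fixed $25.00 at rate r clears $609.29 in 33 more payments. Total: 95 + 33 = 128 months.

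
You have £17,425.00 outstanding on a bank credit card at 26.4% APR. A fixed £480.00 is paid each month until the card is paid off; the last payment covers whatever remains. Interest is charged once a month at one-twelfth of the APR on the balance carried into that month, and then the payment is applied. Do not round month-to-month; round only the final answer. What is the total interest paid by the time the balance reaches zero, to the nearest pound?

£17,927

Monthly rate r = 26.4%/12 = 2.2% = 0.022.
Payoff takes n = ⌈−ln(1 − rB₀/P)/ln(1+r)⌉ = ⌈73.648⌉ = 74 payments; the last is £312.22.
Total paid = 73·£480.00 + £312.22 = £35,352.22.
Total interest = total paid − principal = £35,352.22 − £17,425.00 = £17,927.22.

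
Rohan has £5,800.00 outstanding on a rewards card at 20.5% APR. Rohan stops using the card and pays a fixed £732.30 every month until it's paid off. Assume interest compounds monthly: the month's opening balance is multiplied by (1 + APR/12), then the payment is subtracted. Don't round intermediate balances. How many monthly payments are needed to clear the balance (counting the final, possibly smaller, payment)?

9 months

Monthly rate r = 20.5%/12 = 1.70833% = 0.0170833.
Recurrence: B ← B·(1+r) − £732.30.
Month 1: interest £99.08; balance after payment £5,166.78.
Month 2: interest £88.27; balance after payment £4,522.75.
Closed form: n = −ln(1 − rB₀/P)/ln(1+r) = −ln(0.8647)/ln(1.01708) ≈ 8.582, so the balance reaches zero during payment 9.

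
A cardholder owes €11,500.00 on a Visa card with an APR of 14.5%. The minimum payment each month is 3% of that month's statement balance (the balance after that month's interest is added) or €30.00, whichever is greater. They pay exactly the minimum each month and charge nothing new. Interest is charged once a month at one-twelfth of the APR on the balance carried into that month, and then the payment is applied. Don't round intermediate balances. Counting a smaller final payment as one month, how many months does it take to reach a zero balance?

Monthly rate r = 14.5%/12 = 1.20833% = 0.0120833.
While 3% of the post-interest balance exceeds €30.00, each month B ← (B·(1+r))·(1 − 0.03), i.e. B shrinks by the factor (1+r)·0.97 = 0.98172.
This holds for months 1–134. Entering month 135 the balance is €970.71; 3% of the post-interest balance is now below €30.00, so the flat €30.00 minimum applies from here.
From month 135 a fixed €30.00 at rate r clears €970.71 in 42 more payments. Total: 134 + 42 = 176 months.

176 months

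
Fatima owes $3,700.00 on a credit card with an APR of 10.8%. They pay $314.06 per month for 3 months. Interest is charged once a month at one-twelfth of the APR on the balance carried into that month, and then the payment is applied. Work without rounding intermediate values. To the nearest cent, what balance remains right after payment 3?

$2,850.12

Monthly rate r = 10.8%/12 = 0.9% = 0.009.
Each month: B ← B·(1+r) − $314.06.
Month 1: interest $33.30; balance after payment $3,419.24.
Month 2: interest $30.77; balance after payment $3,135.95.
Month 3: interest $28.22; balance after payment $2,850.12.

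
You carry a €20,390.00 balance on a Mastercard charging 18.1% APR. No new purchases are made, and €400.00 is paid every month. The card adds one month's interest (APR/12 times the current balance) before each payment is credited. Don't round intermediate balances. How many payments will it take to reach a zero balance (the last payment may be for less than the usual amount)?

98 payments

Monthly rate r = 18.1%/12 = 1.50833% = 0.0150833.
Recurrence: B ← B·(1+r) − €400.00.
Month 1: interest €307.55; balance after payment €20,297.55.
Month 2: interest €306.15; balance after payment €20,203.70.
Closed form: n = −ln(1 − rB₀/P)/ln(1+r) = −ln(0.23113)/ln(1.01508) ≈ 97.844, so the balance reaches zero during payment 98.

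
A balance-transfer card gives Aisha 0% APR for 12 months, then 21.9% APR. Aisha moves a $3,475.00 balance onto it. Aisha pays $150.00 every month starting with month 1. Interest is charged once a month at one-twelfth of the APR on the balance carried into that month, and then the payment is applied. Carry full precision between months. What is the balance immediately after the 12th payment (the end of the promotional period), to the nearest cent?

Promo months 1–12 at r₀ = 0%/12 = 0; months 13+ at r₁ = 21.9%/12 = 0.01825.
After month 12 (no interest yet): B = $3,475.00 − 12·$150.00 = $1,675.00.

$1,675.00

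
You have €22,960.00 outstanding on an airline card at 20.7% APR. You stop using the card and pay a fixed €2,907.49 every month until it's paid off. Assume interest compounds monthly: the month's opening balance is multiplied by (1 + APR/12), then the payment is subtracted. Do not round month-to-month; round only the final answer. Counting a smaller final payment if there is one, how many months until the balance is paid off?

9 months

Monthly rate r = 20.7%/12 = 1.725% = 0.01725.
Recurrence: B ← B·(1+r) − €2,907.49.
Month 1: interest €396.06; balance after payment €20,448.57.
Month 2: interest €352.74; balance after payment €17,893.82.
Closed form: n = −ln(1 − rB₀/P)/ln(1+r) = −ln(0.86378)/ln(1.01725) ≈ 8.562, so the balance reaches zero during payment 9.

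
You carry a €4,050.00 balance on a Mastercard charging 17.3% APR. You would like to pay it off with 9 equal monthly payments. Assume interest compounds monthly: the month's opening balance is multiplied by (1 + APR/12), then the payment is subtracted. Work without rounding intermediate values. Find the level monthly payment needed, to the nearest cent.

€483.06

Monthly rate r = 17.3%/12 = 1.44167% = 0.0144167.
Level-payment amortization: P = B₀·r / (1 − (1+r)^(−n)) = 4050.00·0.0144167 / (1 − 1.01442^(−9)).
Denominator 1 − (1+r)^(−9) = 0.12087098.
P = 58.3875 / 0.12087098 ≈ 483.06.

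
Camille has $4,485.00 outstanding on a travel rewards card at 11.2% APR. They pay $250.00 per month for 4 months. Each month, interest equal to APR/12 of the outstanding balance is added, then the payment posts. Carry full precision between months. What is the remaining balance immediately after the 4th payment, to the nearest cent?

$3,640.71

Monthly rate r = 11.2%/12 = 0.933333% = 0.00933333.
Each month: B ← B·(1+r) − $250.00.
Month 1: interest $41.86; balance after payment $4,276.86.
Month 2: interest $39.92; balance after payment $4,066.78.
Month 3: interest $37.96; balance after payment $3,854.73.
Month 4: interest $35.98; balance after payment $3,640.71.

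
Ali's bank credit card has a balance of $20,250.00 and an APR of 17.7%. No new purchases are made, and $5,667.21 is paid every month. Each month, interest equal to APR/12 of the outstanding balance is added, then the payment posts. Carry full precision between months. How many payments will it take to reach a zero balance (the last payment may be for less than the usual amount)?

Monthly rate r = 17.7%/12 = 1.475% = 0.01475.
Recurrence: B ← B·(1+r) − $5,667.21.
Month 1: interest $298.69; balance after payment $14,881.48.
Month 2: interest $219.50; balance after payment $9,433.77.
Month 3: interest $139.15; balance after payment $3,905.71.
Month 4: interest $57.61; balance after payment $0.00.

4 payments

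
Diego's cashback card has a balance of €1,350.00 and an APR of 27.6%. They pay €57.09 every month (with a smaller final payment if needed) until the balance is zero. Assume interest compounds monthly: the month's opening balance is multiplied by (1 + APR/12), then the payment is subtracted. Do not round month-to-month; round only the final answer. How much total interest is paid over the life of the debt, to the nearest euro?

Monthly rate r = 27.6%/12 = 2.3% = 0.023.
Payoff takes n = ⌈−ln(1 − rB₀/P)/ln(1+r)⌉ = ⌈34.521⌉ = 35 payments; the last is €29.92.
Total paid = 34·€57.09 + €29.92 = €1,970.98.
Total interest = total paid − principal = €1,970.98 − €1,350.00 = €620.98.

€621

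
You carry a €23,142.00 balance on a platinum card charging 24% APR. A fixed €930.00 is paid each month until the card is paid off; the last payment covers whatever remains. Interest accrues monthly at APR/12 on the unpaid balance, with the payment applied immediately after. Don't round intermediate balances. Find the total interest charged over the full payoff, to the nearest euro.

Monthly rate r = 24%/12 = 2% = 0.02.
Payoff takes n = ⌈−ln(1 − rB₀/P)/ln(1+r)⌉ = ⌈34.769⌉ = 35 payments; the last is €716.58.
Total paid = 34·€930.00 + €716.58 = €32,336.58.
Total interest = total paid − principal = €32,336.58 − €23,142.00 = €9,194.58.

€9,195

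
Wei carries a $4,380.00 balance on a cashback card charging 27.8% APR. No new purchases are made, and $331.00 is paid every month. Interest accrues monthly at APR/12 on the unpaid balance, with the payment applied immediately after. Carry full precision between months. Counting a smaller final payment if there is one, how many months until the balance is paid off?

Monthly rate r = 27.8%/12 = 2.31667% = 0.0231667.
Recurrence: B ← B·(1+r) − $331.00.
Month 1: interest $101.47; balance after payment $4,150.47.
Month 2: interest $96.15; balance after payment $3,915.62.
Closed form: n = −ln(1 − rB₀/P)/ln(1+r) = −ln(0.69344)/ln(1.02317) ≈ 15.985, so the balance reaches zero during payment 16.

16 payments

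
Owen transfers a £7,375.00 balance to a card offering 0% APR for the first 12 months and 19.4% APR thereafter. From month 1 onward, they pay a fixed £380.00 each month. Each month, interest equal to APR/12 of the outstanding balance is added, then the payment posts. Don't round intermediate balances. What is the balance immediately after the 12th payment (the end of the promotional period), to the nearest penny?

£2,815.00

Promo months 1–12 at r₀ = 0%/12 = 0; months 13+ at r₁ = 19.4%/12 = 0.0161667.
After month 12 (no interest yet): B = £7,375.00 − 12·£380.00 = £2,815.00.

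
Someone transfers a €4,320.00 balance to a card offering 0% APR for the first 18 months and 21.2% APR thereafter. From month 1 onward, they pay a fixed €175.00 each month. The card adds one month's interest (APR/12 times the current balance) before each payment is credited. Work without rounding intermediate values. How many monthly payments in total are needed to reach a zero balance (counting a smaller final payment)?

Promo months 1–18 at r₀ = 0%/12 = 0; months 19+ at r₁ = 21.2%/12 = 0.0176667.
After month 18 (no interest yet): B = €4,320.00 − 18·€175.00 = €1,170.00.
Then at r₁ with €175.00/mo: n₂ = −ln(1 − r₁·B/P)/ln(1+r₁) ≈ 7.18 → 8 more payments.

26 payments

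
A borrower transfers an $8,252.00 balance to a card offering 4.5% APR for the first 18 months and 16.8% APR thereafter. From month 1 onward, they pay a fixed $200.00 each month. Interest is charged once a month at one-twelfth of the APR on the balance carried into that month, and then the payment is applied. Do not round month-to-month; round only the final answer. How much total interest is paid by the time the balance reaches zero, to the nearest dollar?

Promo months 1–18 at r₀ = 4.5%/12 = 0.00375; months 19+ at r₁ = 16.8%/12 = 0.014.
After month 18: iterate B ← B·(1+r₀) − $200.00 for 18 months → $5,110.05.
Then at r₁ with $200.00/mo: n₂ = −ln(1 − r₁·B/P)/ln(1+r₁) ≈ 31.84 → 32 more payments.
Total paid = 49·$200.00 + $168.71 = $9,968.71; interest = $9,968.71 − $8,252.00 = $1,716.71.

$1,717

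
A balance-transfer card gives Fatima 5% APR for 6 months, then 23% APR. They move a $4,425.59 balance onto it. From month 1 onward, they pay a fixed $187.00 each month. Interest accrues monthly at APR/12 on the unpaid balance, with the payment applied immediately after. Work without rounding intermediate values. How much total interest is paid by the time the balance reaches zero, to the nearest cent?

$922.63

Promo months 1–6 at r₀ = 5%/12 = 0.00416667; months 7+ at r₁ = 23%/12 = 0.0191667.
After month 6: iterate B ← B·(1+r₀) − $187.00 for 6 months → $3,403.64.
Then at r₁ with $187.00/mo: n₂ = −ln(1 − r₁·B/P)/ln(1+r₁) ≈ 22.60 → 23 more payments.
Total paid = 28·$187.00 + $112.22 = $5,348.22; interest = $5,348.22 − $4,425.59 = $922.63.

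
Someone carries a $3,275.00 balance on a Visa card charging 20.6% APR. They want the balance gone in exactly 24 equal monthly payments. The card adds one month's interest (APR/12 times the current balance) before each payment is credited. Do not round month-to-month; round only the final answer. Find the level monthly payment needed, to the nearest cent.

$167.65

Monthly rate r = 20.6%/12 = 1.71667% = 0.0171667.
Level-payment amortization: P = B₀·r / (1 − (1+r)^(−n)) = 3275.00·0.0171667 / (1 − 1.01717^(−24)).
Denominator 1 − (1+r)^(−24) = 0.335355936.
P = 56.2208 / 0.335355936 ≈ 167.65.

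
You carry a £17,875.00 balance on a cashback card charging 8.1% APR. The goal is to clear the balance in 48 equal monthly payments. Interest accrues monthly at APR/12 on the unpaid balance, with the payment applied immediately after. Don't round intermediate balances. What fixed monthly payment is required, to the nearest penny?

£437.22

Monthly rate r = 8.1%/12 = 0.675% = 0.00675.
Level-payment amortization: P = B₀·r / (1 − (1+r)^(−n)) = 17875.00·0.00675 / (1 − 1.00675^(−48)).
Denominator 1 − (1+r)^(−48) = 0.275961996.
P = 120.656 / 0.275961996 ≈ 437.22.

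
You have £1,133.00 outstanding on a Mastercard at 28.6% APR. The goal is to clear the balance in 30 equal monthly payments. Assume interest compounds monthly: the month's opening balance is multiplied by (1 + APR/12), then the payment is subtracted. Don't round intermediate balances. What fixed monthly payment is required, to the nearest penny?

£53.29

Monthly rate r = 28.6%/12 = 2.38333% = 0.0238333.
Level-payment amortization: P = B₀·r / (1 − (1+r)^(−n)) = 1133.00·0.0238333 / (1 − 1.02383^(−30)).
Denominator 1 − (1+r)^(−30) = 0.506687577.
P = 27.0032 / 0.506687577 ≈ 53.29.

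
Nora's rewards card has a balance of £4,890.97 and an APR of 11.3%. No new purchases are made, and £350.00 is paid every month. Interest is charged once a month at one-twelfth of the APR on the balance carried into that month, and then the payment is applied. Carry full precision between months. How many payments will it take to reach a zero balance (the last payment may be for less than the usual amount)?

Monthly rate r = 11.3%/12 = 0.941667% = 0.00941667.
Recurrence: B ← B·(1+r) − £350.00.
Month 1: interest £46.06; balance after payment £4,587.03.
Month 2: interest £43.19; balance after payment £4,280.22.
Closed form: n = −ln(1 − rB₀/P)/ln(1+r) = −ln(0.86841)/ln(1.00942) ≈ 15.054, so the balance reaches zero during payment 16.

16 payments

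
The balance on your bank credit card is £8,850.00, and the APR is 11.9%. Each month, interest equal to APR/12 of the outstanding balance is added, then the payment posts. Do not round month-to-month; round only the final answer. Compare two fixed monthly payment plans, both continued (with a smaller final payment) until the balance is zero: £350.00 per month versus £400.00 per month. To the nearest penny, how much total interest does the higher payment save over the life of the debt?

Monthly rate r = 11.9%/12 = 0.991667% = 0.00991667.
At £350.00/mo: n = ⌈−ln(1 − rB₀/P)/ln(1+r)⌉ = 30 payments (last £89.56); total interest = total paid − £8,850.00 = £1,389.56.
At £400.00/mo: 26 payments (last £40.92); total interest £1,190.92.
Interest saved = £1,389.56 − £1,190.92 = £198.64.

£198.64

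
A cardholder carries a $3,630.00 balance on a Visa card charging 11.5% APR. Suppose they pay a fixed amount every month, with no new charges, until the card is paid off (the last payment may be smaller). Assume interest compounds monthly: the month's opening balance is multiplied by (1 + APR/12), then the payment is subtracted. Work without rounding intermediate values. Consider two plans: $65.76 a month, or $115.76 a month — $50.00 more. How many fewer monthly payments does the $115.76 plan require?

41 fewer payments

Monthly rate r = 11.5%/12 = 0.958333% = 0.00958333.
At $65.76/mo: n = ⌈−ln(1 − rB₀/P)/ln(1+r)⌉ = 79 payments (last $61.87); total interest = total paid − $3,630.00 = $1,561.15.
At $115.76/mo: 38 payments (last $54.93); total interest $708.05.
Payments saved = 79 − 38 = 41.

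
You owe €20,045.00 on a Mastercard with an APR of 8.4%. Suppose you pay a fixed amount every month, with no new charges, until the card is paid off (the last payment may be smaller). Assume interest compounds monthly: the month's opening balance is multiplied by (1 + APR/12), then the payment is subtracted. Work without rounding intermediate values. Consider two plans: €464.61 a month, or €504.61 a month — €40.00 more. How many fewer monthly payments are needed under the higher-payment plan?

Monthly rate r = 8.4%/12 = 0.7% = 0.007.
At €464.61/mo: n = ⌈−ln(1 − rB₀/P)/ln(1+r)⌉ = 52 payments (last €252.73); total interest = total paid − €20,045.00 = €3,902.84.
At €504.61/mo: 47 payments (last €357.98); total interest €3,525.04.
Payments saved = 52 − 47 = 5.

5 fewer payments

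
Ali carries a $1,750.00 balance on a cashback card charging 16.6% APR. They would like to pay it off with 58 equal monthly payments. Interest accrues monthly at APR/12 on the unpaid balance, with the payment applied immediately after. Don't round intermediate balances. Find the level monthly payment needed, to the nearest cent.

$44.08

Monthly rate r = 16.6%/12 = 1.38333% = 0.0138333.
Level-payment amortization: P = B₀·r / (1 − (1+r)^(−n)) = 1750.00·0.0138333 / (1 − 1.01383^(−58)).
Denominator 1 − (1+r)^(−58) = 0.549246438.
P = 24.2083 / 0.549246438 ≈ 44.08.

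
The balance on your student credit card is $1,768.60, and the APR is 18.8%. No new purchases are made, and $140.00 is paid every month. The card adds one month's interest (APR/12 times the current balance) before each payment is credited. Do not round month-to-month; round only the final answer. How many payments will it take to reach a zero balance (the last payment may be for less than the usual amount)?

15 months

Monthly rate r = 18.8%/12 = 1.56667% = 0.0156667.
Recurrence: B ← B·(1+r) − $140.00.
Month 1: interest $27.71; balance after payment $1,656.31.
Month 2: interest $25.95; balance after payment $1,542.26.
Closed form: n = −ln(1 − rB₀/P)/ln(1+r) = −ln(0.80209)/ln(1.01567) ≈ 14.187, so the balance reaches zero during payment 15.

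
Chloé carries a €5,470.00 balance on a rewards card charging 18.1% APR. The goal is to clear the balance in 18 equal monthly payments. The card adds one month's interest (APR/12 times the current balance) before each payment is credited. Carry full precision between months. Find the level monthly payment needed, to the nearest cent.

€349.28

Monthly rate r = 18.1%/12 = 1.50833% = 0.0150833.
Level-payment amortization: P = B₀·r / (1 − (1+r)^(−n)) = 5470.00·0.0150833 / (1 − 1.01508^(−18)).
Denominator 1 − (1+r)^(−18) = 0.236217943.
P = 82.5058 / 0.236217943 ≈ 349.28.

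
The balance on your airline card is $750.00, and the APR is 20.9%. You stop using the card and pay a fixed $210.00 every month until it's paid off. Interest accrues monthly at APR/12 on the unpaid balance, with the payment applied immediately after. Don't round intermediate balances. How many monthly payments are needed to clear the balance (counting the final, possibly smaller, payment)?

4 months

Monthly rate r = 20.9%/12 = 1.74167% = 0.0174167.
Recurrence: B ← B·(1+r) − $210.00.
Month 1: interest $13.06; balance after payment $553.06.
Month 2: interest $9.63; balance after payment $352.70.
Month 3: interest $6.14; balance after payment $148.84.
Month 4: interest $2.59; balance after payment $0.00.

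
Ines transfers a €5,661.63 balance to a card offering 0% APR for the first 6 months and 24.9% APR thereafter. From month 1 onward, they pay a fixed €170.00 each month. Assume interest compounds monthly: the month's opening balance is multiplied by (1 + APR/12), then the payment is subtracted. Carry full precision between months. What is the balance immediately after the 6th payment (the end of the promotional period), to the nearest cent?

€4,641.63

Promo months 1–6 at r₀ = 0%/12 = 0; months 7+ at r₁ = 24.9%/12 = 0.02075.
After month 6 (no interest yet): B = €5,661.63 − 6·€170.00 = €4,641.63.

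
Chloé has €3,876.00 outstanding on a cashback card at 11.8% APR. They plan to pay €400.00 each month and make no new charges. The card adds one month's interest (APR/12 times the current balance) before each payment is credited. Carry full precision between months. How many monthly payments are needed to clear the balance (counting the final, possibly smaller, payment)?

11 months

Monthly rate r = 11.8%/12 = 0.983333% = 0.00983333.
Recurrence: B ← B·(1+r) − €400.00.
Month 1: interest €38.11; balance after payment €3,514.11.
Month 2: interest €34.56; balance after payment €3,148.67.
Closed form: n = −ln(1 − rB₀/P)/ln(1+r) = −ln(0.90471)/ln(1.00983) ≈ 10.233, so the balance reaches zero during payment 11.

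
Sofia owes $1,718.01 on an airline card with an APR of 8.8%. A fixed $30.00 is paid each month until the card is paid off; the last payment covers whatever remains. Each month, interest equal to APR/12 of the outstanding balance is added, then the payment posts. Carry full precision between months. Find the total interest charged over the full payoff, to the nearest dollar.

$518

Monthly rate r = 8.8%/12 = 0.733333% = 0.00733333.
Payoff takes n = ⌈−ln(1 − rB₀/P)/ln(1+r)⌉ = ⌈74.543⌉ = 75 payments; the last is $16.32.
Total paid = 74·$30.00 + $16.32 = $2,236.32.
Total interest = total paid − principal = $2,236.32 − $1,718.01 = $518.31.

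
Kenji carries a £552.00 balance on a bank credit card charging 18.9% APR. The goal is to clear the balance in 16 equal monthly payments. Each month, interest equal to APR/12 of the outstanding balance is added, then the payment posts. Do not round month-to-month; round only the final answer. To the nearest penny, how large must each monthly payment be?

Monthly rate r = 18.9%/12 = 1.575% = 0.01575.
Level-payment amortization: P = B₀·r / (1 − (1+r)^(−n)) = 552.00·0.01575 / (1 − 1.01575^(−16)).
Denominator 1 − (1+r)^(−16) = 0.221227327.
P = 8.694 / 0.221227327 ≈ 39.30.

£39.30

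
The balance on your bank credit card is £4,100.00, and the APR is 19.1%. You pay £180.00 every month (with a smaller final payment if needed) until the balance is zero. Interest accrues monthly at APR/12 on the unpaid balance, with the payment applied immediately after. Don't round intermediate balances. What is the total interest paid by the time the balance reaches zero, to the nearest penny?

Monthly rate r = 19.1%/12 = 1.59167% = 0.0159167.
Payoff takes n = ⌈−ln(1 − rB₀/P)/ln(1+r)⌉ = ⌈28.514⌉ = 29 payments; the last is £92.87.
Total paid = 28·£180.00 + £92.87 = £5,132.87.
Total interest = total paid − principal = £5,132.87 − £4,100.00 = £1,032.87.

£1,032.87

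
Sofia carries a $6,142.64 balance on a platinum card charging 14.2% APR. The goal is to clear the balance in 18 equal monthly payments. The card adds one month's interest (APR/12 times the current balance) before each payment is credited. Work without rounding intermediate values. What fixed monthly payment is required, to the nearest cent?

Monthly rate r = 14.2%/12 = 1.18333% = 0.0118333.
Level-payment amortization: P = B₀·r / (1 − (1+r)^(−n)) = 6142.64·0.0118333 / (1 − 1.01183^(−18)).
Denominator 1 − (1+r)^(−18) = 0.190832716.
P = 72.6879 / 0.190832716 ≈ 380.90.

$380.90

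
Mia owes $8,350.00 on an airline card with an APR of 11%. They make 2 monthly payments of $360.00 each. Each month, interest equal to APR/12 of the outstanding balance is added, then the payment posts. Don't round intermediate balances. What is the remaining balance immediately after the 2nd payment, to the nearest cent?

Monthly rate r = 11%/12 = 0.916667% = 0.00916667.
Each month: B ← B·(1+r) − $360.00.
Month 1: interest $76.54; balance after payment $8,066.54.
Month 2: interest $73.94; balance after payment $7,780.48.

$7,780.48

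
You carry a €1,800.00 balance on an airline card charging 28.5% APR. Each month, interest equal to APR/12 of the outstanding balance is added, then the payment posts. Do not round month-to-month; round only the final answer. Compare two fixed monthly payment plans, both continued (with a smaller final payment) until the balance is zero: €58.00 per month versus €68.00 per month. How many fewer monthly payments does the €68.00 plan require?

Monthly rate r = 28.5%/12 = 2.375% = 0.02375.
At €58.00/mo: n = ⌈−ln(1 − rB₀/P)/ln(1+r)⌉ = 57 payments (last €52.96); total interest = total paid − €1,800.00 = €1,500.96.
At €68.00/mo: 43 payments (last €14.16); total interest €1,070.16.
Payments saved = 57 − 43 = 14.

14 fewer payments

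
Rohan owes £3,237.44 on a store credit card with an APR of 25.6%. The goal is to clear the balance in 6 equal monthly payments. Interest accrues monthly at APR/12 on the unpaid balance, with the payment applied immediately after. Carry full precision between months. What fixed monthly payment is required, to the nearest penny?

Monthly rate r = 25.6%/12 = 2.13333% = 0.0213333.
Level-payment amortization: P = B₀·r / (1 − (1+r)^(−n)) = 3237.44·0.0213333 / (1 − 1.02133^(−6)).
Denominator 1 − (1+r)^(−6) = 0.118961346.
P = 69.0654 / 0.118961346 ≈ 580.57.

£580.57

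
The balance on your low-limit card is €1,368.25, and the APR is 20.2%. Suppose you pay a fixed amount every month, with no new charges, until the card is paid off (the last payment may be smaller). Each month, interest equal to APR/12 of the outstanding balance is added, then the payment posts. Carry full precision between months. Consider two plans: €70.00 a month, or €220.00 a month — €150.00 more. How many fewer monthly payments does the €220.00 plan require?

17 fewer payments

Monthly rate r = 20.2%/12 = 1.68333% = 0.0168333.
At €70.00/mo: n = ⌈−ln(1 − rB₀/P)/ln(1+r)⌉ = 24 payments (last €63.32); total interest = total paid − €1,368.25 = €305.07.
At €220.00/mo: 7 payments (last €137.86); total interest €89.61.
Payments saved = 24 − 7 = 17.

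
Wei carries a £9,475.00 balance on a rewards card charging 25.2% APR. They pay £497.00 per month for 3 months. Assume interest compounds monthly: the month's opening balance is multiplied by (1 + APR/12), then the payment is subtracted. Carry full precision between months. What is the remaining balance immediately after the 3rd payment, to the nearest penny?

Monthly rate r = 25.2%/12 = 2.1% = 0.021.
Each month: B ← B·(1+r) − £497.00.
Month 1: interest £198.97; balance after payment £9,176.98.
Month 2: interest £192.72; balance after payment £8,872.69.
Month 3: interest £186.33; balance after payment £8,562.02.

£8,562.02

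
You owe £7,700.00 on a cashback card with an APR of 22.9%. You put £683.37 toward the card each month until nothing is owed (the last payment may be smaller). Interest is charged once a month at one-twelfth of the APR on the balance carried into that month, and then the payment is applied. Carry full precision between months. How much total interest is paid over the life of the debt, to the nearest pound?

Monthly rate r = 22.9%/12 = 1.90833% = 0.0190833.
Payoff takes n = ⌈−ln(1 − rB₀/P)/ln(1+r)⌉ = ⌈12.807⌉ = 13 payments; the last is £552.70.
Total paid = 12·£683.37 + £552.70 = £8,753.14.
Total interest = total paid − principal = £8,753.14 − £7,700.00 = £1,053.14.

£1,053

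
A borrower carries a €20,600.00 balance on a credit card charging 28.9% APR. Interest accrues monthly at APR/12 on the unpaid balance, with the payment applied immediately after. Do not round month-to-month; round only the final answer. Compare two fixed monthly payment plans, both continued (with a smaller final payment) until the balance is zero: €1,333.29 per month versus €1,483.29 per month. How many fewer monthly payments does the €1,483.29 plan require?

2 fewer payments

Monthly rate r = 28.9%/12 = 2.40833% = 0.0240833.
At €1,333.29/mo: n = ⌈−ln(1 − rB₀/P)/ln(1+r)⌉ = 20 payments (last €744.21); total interest = total paid − €20,600.00 = €5,476.72.
At €1,483.29/mo: 18 payments (last €164.27); total interest €4,780.20.
Payments saved = 20 − 18 = 2.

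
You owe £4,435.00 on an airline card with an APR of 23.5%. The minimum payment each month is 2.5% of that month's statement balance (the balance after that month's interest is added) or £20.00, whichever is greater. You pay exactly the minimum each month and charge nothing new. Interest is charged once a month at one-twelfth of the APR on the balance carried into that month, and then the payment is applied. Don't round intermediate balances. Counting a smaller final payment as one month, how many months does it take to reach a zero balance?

368 months

Monthly rate r = 23.5%/12 = 1.95833% = 0.0195833.
While 2.5% of the post-interest balance exceeds £20.00, each month B ← (B·(1+r))·(1 − 0.025), i.e. B shrinks by the factor (1+r)·0.975 = 0.99409.
This holds for months 1–293. Entering month 294 the balance is £781.82; 2.5% of the post-interest balance is now below £20.00, so the flat £20.00 minimum applies from here.
From month 294 a fixed £20.00 at rate r clears £781.82 in 75 more payments. Total: 293 + 75 = 368 months.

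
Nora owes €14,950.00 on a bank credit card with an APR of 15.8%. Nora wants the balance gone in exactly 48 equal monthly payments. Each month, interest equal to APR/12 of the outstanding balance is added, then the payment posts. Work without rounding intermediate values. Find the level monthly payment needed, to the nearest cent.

€422.16

Monthly rate r = 15.8%/12 = 1.31667% = 0.0131667.
Level-payment amortization: P = B₀·r / (1 − (1+r)^(−n)) = 14950.00·0.0131667 / (1 − 1.01317^(−48)).
Denominator 1 − (1+r)^(−48) = 0.466275504.
P = 196.842 / 0.466275504 ≈ 422.16.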